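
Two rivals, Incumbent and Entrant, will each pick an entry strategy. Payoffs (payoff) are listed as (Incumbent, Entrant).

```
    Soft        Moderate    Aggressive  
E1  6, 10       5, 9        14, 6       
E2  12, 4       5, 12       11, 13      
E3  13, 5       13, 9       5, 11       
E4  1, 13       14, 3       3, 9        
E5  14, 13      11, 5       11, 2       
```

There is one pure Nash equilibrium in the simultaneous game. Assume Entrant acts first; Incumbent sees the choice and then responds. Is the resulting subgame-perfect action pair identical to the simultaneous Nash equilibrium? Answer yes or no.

yes

Incumbent best-responds to each possible Entrant move:
- Soft: Incumbent compares 6, 12, 13, 1, 14 and picks E5; Entrant would get 13.
- Moderate: Incumbent compares 5, 5, 13, 14, 11 and picks E4; Entrant would get 3.
- Aggressive: Incumbent compares 14, 11, 5, 3, 11 and picks E1; Entrant would get 6.
Maximizing over 13, 3, 6, Entrant chooses Soft. Subgame-perfect outcome: (E5, Soft) with payoffs (14, 13).
Under simultaneous play:
Incumbent's best replies: Soft→E5; Moderate→E4; Aggressive→E1.
Entrant's best replies: E1→Soft; E2→Aggressive; E3→Aggressive; E4→Soft; E5→Soft.
The unique mutual best reply is (E5, Soft), giving (14, 13).
Sequential outcome (E5, Soft) coincides with the Nash profile (E5, Soft).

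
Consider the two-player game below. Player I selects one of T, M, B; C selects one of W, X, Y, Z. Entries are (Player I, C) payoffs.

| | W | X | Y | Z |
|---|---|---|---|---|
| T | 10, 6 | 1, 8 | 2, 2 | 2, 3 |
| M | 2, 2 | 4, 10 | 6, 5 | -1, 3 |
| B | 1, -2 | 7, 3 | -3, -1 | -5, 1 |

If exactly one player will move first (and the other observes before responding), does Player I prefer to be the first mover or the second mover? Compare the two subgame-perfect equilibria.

second

If Player I leads: C's best replies are T→X, M→X, B→X; Player I's induced payoffs 1, 4, 7; outcome (B, X), payoffs (7, 3).
If C leads: Player I's best replies are W→T, X→B, Y→M, Z→T; C's induced payoffs 6, 3, 5, 3; outcome (T, W), payoffs (10, 6).
Player I gets 7 moving first and 10 moving second, so Player I prefers to move second.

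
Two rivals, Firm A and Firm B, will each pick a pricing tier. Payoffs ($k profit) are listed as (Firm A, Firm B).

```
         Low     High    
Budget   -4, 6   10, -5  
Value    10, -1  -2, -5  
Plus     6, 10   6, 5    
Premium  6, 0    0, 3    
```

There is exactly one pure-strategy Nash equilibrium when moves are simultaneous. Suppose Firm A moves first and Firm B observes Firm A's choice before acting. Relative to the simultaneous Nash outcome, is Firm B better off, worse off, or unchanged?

unchanged

Work backward from Firm B's decision.
- Budget: BR = Low, leader payoff -4.
- Value: BR = Low, leader payoff 10.
- Plus: BR = Low, leader payoff 6.
- Premium: BR = High, leader payoff 0.
Maximizing over -4, 10, 6, 0, Firm A chooses Value. Subgame-perfect outcome: (Value, Low) with payoffs (10, -1).
For the simultaneous game, intersect best replies.
Firm A's best replies: Low→Value; High→Budget.
Firm B's best replies: Budget→Low; Value→Low; Plus→Low; Premium→High.
Only (Value, Low) has each player best-responding; Nash payoffs (10, -1).
Firm B earns -1 sequentially versus -1 at the Nash outcome: unchanged.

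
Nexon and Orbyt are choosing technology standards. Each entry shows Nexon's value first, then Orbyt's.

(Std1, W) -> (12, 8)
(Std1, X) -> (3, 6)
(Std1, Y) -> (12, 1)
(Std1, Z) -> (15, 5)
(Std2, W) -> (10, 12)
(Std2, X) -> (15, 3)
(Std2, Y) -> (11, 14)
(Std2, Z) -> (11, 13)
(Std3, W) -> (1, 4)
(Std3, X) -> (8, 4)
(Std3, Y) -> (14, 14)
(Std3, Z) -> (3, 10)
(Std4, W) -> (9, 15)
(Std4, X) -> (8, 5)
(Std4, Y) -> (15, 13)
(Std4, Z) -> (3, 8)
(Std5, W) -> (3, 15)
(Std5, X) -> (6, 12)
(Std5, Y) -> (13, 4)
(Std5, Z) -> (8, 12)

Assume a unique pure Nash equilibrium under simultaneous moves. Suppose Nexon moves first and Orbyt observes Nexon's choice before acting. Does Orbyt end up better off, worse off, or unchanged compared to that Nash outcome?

better off

Orbyt best-responds to each possible Nexon move:
- Std1: Orbyt compares 8, 6, 1, 5 and picks W; Nexon would get 12.
- Std2: Orbyt compares 12, 3, 14, 13 and picks Y; Nexon would get 11.
- Std3: Orbyt compares 4, 4, 14, 10 and picks Y; Nexon would get 14.
- Std4: Orbyt compares 15, 5, 13, 8 and picks W; Nexon would get 9.
- Std5: Orbyt compares 15, 12, 4, 12 and picks W; Nexon would get 3.
Maximizing over 12, 11, 14, 9, 3, Nexon chooses Std3. Subgame-perfect outcome: (Std3, Y) with payoffs (14, 14).
Under simultaneous play:
Nexon's best replies: W→Std1; X→Std2; Y→Std4; Z→Std1.
Orbyt's best replies: Std1→W; Std2→Y; Std3→Y; Std4→W; Std5→W.
The unique mutual best reply is (Std1, W), giving (12, 8).
Orbyt earns 14 sequentially versus 8 at the Nash outcome: better off.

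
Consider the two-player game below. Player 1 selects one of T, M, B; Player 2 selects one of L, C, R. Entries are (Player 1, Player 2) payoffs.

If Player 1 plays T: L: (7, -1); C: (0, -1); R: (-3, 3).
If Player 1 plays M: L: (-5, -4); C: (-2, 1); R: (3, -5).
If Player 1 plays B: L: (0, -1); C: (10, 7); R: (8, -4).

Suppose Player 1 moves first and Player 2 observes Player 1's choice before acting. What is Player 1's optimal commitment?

Player 2 best-responds to each possible Player 1 move:
- T: BR = R, leader payoff -3.
- M: BR = C, leader payoff -2.
- B: BR = C, leader payoff 10.
Maximizing over -3, -2, 10, Player 1 chooses B. Subgame-perfect outcome: (B, C) with payoffs (10, 7).

B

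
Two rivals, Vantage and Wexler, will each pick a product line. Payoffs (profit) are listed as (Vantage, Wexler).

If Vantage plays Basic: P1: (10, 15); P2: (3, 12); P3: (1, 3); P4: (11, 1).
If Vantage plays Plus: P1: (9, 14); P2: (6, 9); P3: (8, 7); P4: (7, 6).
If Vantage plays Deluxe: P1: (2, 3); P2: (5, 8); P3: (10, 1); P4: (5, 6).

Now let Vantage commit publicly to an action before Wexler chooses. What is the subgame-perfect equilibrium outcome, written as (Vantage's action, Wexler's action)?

Work backward from Wexler's decision.
- Basic → Wexler plays P1 (best of 15, 12, 3, 1); Vantage gets 10.
- Plus → Wexler plays P1 (best of 14, 9, 7, 6); Vantage gets 9.
- Deluxe → Wexler plays P2 (best of 3, 8, 1, 6); Vantage gets 5.
Maximizing over 10, 9, 5, Vantage chooses Basic. Subgame-perfect outcome: (Basic, P1) with payoffs (10, 15).

(Basic, P1)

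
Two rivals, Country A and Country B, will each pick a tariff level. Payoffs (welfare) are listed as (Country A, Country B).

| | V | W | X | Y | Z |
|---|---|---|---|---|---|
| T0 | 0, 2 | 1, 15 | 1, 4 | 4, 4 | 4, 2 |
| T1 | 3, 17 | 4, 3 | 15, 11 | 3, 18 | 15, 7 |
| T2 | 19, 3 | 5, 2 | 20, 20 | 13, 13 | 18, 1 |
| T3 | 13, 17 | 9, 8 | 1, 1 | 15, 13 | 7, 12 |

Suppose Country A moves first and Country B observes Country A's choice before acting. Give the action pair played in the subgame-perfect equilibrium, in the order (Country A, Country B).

Country B best-responds to each possible Country A move:
- T0: BR = W, leader payoff 1.
- T1: BR = Y, leader payoff 3.
- T2: BR = X, leader payoff 20.
- T3: BR = V, leader payoff 13.
Among 1, 3, 20, 13, the best is 20 at T2. Subgame-perfect outcome: (T2, X) with payoffs (20, 20).

(T2, X)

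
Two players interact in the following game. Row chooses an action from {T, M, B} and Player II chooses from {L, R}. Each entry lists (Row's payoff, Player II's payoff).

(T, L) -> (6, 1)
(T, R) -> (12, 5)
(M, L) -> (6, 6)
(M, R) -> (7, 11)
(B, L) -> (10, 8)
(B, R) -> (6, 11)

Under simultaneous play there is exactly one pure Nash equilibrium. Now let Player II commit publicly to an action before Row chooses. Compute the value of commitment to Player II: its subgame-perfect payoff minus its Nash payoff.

3

Backward induction with Player II moving first.
- L → Row plays B (best of 6, 6, 10); Player II gets 8.
- R → Row plays T (best of 12, 7, 6); Player II gets 5.
Player II's induced payoffs are 8, 5, so Player II commits to L. Subgame-perfect outcome: (B, L) with payoffs (10, 8).
Now find the simultaneous Nash equilibrium.
Row's best replies: L→B; R→T.
Player II's best replies: T→R; M→R; B→R.
The unique mutual best reply is (T, R), giving (12, 5).
Player II's commitment gain: 8 − 5 = 3.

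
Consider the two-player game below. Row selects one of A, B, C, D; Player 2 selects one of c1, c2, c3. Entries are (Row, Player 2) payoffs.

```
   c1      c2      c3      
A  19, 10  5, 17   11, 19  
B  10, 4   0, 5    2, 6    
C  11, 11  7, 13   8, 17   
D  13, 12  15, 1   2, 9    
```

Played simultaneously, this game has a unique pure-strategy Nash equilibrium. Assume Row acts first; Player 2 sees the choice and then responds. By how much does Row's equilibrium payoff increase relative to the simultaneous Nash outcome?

Solve by backward induction (Row leads).
- A → Player 2 plays c3 (best of 10, 17, 19); Row gets 11.
- B → Player 2 plays c3 (best of 4, 5, 6); Row gets 2.
- C → Player 2 plays c3 (best of 11, 13, 17); Row gets 8.
- D → Player 2 plays c1 (best of 12, 1, 9); Row gets 13.
Maximizing over 11, 2, 8, 13, Row chooses D. Subgame-perfect outcome: (D, c1) with payoffs (13, 12).
Under simultaneous play:
Row's best replies: c1→A; c2→D; c3→A.
Player 2's best replies: A→c3; B→c3; C→c3; D→c1.
The unique mutual best reply is (A, c3), giving (11, 19).
Row's commitment gain: 13 − 11 = 2.

2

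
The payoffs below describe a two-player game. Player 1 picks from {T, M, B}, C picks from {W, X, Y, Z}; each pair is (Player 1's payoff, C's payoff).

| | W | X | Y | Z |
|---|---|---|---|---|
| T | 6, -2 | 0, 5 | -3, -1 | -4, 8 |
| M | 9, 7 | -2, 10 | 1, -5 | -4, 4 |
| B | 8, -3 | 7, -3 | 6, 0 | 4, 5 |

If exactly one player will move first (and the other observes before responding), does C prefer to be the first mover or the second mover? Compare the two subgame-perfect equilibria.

first

If Player 1 leads: C's best replies are T→Z, M→X, B→Z; Player 1's induced payoffs -4, -2, 4; outcome (B, Z), payoffs (4, 5).
If C leads: Player 1's best replies are W→M, X→B, Y→B, Z→B; C's induced payoffs 7, -3, 0, 5; outcome (M, W), payoffs (9, 7).
C gets 7 moving first and 5 moving second, so C prefers to move first.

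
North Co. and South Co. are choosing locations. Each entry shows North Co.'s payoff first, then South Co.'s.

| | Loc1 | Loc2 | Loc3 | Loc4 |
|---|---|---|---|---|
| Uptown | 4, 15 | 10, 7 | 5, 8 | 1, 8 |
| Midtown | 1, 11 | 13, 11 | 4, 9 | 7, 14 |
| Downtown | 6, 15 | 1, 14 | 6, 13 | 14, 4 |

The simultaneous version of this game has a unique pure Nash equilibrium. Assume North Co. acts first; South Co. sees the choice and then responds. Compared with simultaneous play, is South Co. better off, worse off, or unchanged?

Solve by backward induction (North Co. leads).
- Uptown → South Co. plays Loc1 (best of 15, 7, 8, 8); North Co. gets 4.
- Midtown → South Co. plays Loc4 (best of 11, 11, 9, 14); North Co. gets 7.
- Downtown → South Co. plays Loc1 (best of 15, 14, 13, 4); North Co. gets 6.
Maximizing over 4, 7, 6, North Co. chooses Midtown. Subgame-perfect outcome: (Midtown, Loc4) with payoffs (7, 14).
For the simultaneous game, intersect best replies.
North Co.'s best replies: Loc1→Downtown; Loc2→Midtown; Loc3→Downtown; Loc4→Downtown.
South Co.'s best replies: Uptown→Loc1; Midtown→Loc4; Downtown→Loc1.
Only (Downtown, Loc1) has each player best-responding; Nash payoffs (6, 15).
South Co. earns 14 sequentially versus 15 at the Nash outcome: worse off.

worse off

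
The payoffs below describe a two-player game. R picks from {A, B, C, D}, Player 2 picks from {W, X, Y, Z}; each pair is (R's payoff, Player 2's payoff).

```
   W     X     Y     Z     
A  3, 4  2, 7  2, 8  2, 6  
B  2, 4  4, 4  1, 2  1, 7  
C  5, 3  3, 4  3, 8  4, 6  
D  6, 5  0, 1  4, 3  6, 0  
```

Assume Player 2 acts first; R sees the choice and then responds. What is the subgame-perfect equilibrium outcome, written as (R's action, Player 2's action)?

R best-responds to each possible Player 2 move:
- W → R plays D (best of 3, 2, 5, 6); Player 2 gets 5.
- X → R plays B (best of 2, 4, 3, 0); Player 2 gets 4.
- Y → R plays D (best of 2, 1, 3, 4); Player 2 gets 3.
- Z → R plays D (best of 2, 1, 4, 6); Player 2 gets 0.
Player 2's induced payoffs are 5, 4, 3, 0, so Player 2 commits to W. Subgame-perfect outcome: (D, W) with payoffs (6, 5).

(D, W)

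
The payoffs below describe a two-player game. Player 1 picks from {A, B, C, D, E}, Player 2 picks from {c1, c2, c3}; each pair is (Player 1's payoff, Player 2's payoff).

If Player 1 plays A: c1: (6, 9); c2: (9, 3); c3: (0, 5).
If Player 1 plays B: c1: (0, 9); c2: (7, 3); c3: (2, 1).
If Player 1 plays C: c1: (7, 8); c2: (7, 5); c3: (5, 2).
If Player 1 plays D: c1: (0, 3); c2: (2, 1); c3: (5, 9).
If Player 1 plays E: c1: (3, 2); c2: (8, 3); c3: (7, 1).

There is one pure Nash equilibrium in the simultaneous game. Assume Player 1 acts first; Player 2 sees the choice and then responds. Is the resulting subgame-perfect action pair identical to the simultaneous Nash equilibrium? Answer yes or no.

Backward induction with Player 1 moving first.
- A: BR = c1, leader payoff 6.
- B: BR = c1, leader payoff 0.
- C: BR = c1, leader payoff 7.
- D: BR = c3, leader payoff 5.
- E: BR = c2, leader payoff 8.
Player 1's induced payoffs are 6, 0, 7, 5, 8, so Player 1 commits to E. Subgame-perfect outcome: (E, c2) with payoffs (8, 3).
For the simultaneous game, intersect best replies.
Player 1's best replies: c1→C; c2→A; c3→E.
Player 2's best replies: A→c1; B→c1; C→c1; D→c3; E→c2.
The unique mutual best reply is (C, c1), giving (7, 8).
Sequential outcome (E, c2) differs from the Nash profile (C, c1).

no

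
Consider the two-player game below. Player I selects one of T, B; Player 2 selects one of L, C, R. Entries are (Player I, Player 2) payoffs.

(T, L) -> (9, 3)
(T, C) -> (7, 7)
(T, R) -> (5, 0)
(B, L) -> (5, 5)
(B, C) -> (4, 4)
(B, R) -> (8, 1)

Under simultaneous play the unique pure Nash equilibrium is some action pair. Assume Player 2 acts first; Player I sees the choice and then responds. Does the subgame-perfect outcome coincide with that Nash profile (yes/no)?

yes

Player I best-responds to each possible Player 2 move:
- L: BR = T, leader payoff 3.
- C: BR = T, leader payoff 7.
- R: BR = B, leader payoff 1.
Among 3, 7, 1, the best is 7 at C. Subgame-perfect outcome: (T, C) with payoffs (7, 7).
For the simultaneous game, intersect best replies.
Player I's best replies: L→T; C→T; R→B.
Player 2's best replies: T→C; B→L.
Only (T, C) has each player best-responding; Nash payoffs (7, 7).
Sequential outcome (T, C) coincides with the Nash profile (T, C).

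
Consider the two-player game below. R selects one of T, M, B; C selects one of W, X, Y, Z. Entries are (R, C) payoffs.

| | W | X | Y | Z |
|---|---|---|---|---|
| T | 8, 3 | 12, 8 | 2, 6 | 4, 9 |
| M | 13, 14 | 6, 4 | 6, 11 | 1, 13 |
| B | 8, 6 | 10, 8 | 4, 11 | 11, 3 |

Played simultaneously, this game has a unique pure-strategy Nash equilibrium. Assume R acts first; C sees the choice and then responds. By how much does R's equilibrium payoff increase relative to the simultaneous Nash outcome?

Work backward from C's decision.
- T: BR = Z, leader payoff 4.
- M: BR = W, leader payoff 13.
- B: BR = Y, leader payoff 4.
R's induced payoffs are 4, 13, 4, so R commits to M. Subgame-perfect outcome: (M, W) with payoffs (13, 14).
Under simultaneous play:
R's best replies: W→M; X→T; Y→M; Z→B.
C's best replies: T→Z; M→W; B→Y.
Only (M, W) has each player best-responding; Nash payoffs (13, 14).
R's commitment gain: 13 − 13 = 0.

0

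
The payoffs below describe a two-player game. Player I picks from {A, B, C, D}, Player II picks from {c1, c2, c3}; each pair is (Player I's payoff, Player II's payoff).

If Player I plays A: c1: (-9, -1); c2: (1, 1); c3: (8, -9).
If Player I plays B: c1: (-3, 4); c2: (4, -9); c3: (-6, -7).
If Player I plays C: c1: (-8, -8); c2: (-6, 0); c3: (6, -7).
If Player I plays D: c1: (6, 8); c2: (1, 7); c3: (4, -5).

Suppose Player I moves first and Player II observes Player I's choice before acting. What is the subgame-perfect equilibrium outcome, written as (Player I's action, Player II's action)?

Player II best-responds to each possible Player I move:
- A → Player II plays c2 (best of -1, 1, -9); Player I gets 1.
- B → Player II plays c1 (best of 4, -9, -7); Player I gets -3.
- C → Player II plays c2 (best of -8, 0, -7); Player I gets -6.
- D → Player II plays c1 (best of 8, 7, -5); Player I gets 6.
Maximizing over 1, -3, -6, 6, Player I chooses D. Subgame-perfect outcome: (D, c1) with payoffs (6, 8).

(D, c1)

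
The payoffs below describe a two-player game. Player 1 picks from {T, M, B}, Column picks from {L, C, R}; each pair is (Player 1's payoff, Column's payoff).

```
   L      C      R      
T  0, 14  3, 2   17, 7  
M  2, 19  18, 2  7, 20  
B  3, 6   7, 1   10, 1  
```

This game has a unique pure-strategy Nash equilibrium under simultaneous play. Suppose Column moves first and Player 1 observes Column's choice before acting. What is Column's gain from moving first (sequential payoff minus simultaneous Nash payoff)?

1

Work backward from Player 1's decision.
- L → Player 1 plays B (best of 0, 2, 3); Column gets 6.
- C → Player 1 plays M (best of 3, 18, 7); Column gets 2.
- R → Player 1 plays T (best of 17, 7, 10); Column gets 7.
Among 6, 2, 7, the best is 7 at R. Subgame-perfect outcome: (T, R) with payoffs (17, 7).
Under simultaneous play:
Player 1's best replies: L→B; C→M; R→T.
Column's best replies: T→L; M→R; B→L.
Only (B, L) has each player best-responding; Nash payoffs (3, 6).
Column's commitment gain: 7 − 6 = 1.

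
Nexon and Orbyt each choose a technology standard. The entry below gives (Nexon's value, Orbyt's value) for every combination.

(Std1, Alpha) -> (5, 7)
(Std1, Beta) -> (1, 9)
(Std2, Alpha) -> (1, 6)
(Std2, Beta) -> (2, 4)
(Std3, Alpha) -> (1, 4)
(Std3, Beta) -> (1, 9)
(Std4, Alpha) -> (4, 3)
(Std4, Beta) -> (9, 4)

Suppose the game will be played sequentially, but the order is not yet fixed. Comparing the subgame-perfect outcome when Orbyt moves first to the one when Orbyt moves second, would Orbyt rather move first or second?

If Nexon leads: Orbyt's best replies are Std1→Beta, Std2→Alpha, Std3→Beta, Std4→Beta; Nexon's induced payoffs 1, 1, 1, 9; outcome (Std4, Beta), payoffs (9, 4).
If Orbyt leads: Nexon's best replies are Alpha→Std1, Beta→Std4; Orbyt's induced payoffs 7, 4; outcome (Std1, Alpha), payoffs (5, 7).
Orbyt gets 7 moving first and 4 moving second, so Orbyt prefers to move first.

first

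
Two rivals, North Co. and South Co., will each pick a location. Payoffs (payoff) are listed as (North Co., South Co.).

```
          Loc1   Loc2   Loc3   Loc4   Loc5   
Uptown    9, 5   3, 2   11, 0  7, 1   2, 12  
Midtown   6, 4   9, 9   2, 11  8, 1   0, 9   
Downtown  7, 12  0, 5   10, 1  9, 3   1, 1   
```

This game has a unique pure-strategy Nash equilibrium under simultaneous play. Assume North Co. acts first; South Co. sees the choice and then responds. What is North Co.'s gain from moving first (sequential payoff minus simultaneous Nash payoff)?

5

Backward induction with North Co. moving first.
- Uptown → South Co. plays Loc5 (best of 5, 2, 0, 1, 12); North Co. gets 2.
- Midtown → South Co. plays Loc3 (best of 4, 9, 11, 1, 9); North Co. gets 2.
- Downtown → South Co. plays Loc1 (best of 12, 5, 1, 3, 1); North Co. gets 7.
Maximizing over 2, 2, 7, North Co. chooses Downtown. Subgame-perfect outcome: (Downtown, Loc1) with payoffs (7, 12).
Now find the simultaneous Nash equilibrium.
North Co.'s best replies: Loc1→Uptown; Loc2→Midtown; Loc3→Uptown; Loc4→Downtown; Loc5→Uptown.
South Co.'s best replies: Uptown→Loc5; Midtown→Loc3; Downtown→Loc1.
The unique mutual best reply is (Uptown, Loc5), giving (2, 12).
North Co.'s commitment gain: 7 − 2 = 5.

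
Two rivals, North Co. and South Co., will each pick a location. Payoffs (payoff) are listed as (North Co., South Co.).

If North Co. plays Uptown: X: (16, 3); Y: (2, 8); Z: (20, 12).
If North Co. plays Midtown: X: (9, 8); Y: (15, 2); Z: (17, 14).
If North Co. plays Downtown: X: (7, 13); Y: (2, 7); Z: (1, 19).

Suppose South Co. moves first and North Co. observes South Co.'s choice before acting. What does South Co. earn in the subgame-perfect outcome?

12

Solve by backward induction (South Co. leads).
- X: North Co. compares 16, 9, 7 and picks Uptown; South Co. would get 3.
- Y: North Co. compares 2, 15, 2 and picks Midtown; South Co. would get 2.
- Z: North Co. compares 20, 17, 1 and picks Uptown; South Co. would get 12.
Maximizing over 3, 2, 12, South Co. chooses Z. Subgame-perfect outcome: (Uptown, Z) with payoffs (20, 12).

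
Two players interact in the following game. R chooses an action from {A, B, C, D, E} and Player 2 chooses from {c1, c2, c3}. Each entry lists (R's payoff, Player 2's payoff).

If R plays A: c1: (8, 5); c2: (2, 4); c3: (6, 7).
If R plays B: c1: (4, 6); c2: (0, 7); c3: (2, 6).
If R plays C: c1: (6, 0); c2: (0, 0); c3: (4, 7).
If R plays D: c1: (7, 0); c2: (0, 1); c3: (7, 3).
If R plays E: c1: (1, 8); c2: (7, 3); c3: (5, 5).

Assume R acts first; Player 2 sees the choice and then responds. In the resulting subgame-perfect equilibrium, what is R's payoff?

Player 2 best-responds to each possible R move:
- A: Player 2 compares 5, 4, 7 and picks c3; R would get 6.
- B: Player 2 compares 6, 7, 6 and picks c2; R would get 0.
- C: Player 2 compares 0, 0, 7 and picks c3; R would get 4.
- D: Player 2 compares 0, 1, 3 and picks c3; R would get 7.
- E: Player 2 compares 8, 3, 5 and picks c1; R would get 1.
R's induced payoffs are 6, 0, 4, 7, 1, so R commits to D. Subgame-perfect outcome: (D, c3) with payoffs (7, 3).

7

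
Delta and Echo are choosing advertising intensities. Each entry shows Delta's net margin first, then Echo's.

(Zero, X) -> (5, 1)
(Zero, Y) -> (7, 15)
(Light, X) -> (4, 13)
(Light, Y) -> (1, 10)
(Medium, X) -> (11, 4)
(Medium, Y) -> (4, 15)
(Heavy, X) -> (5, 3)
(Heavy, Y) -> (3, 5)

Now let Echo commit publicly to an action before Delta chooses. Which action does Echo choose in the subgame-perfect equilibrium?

Delta best-responds to each possible Echo move:
- X: Delta compares 5, 4, 11, 5 and picks Medium; Echo would get 4.
- Y: Delta compares 7, 1, 4, 3 and picks Zero; Echo would get 15.
Maximizing over 4, 15, Echo chooses Y. Subgame-perfect outcome: (Zero, Y) with payoffs (7, 15).

Y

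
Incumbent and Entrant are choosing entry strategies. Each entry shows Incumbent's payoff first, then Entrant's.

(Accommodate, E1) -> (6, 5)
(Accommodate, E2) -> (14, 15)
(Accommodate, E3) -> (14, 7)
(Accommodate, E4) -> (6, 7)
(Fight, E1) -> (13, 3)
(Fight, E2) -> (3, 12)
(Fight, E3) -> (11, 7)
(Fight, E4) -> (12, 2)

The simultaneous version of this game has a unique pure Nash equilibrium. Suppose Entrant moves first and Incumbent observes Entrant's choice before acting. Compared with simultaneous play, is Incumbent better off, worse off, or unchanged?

unchanged

Work backward from Incumbent's decision.
- E1 → Incumbent plays Fight (best of 6, 13); Entrant gets 3.
- E2 → Incumbent plays Accommodate (best of 14, 3); Entrant gets 15.
- E3 → Incumbent plays Accommodate (best of 14, 11); Entrant gets 7.
- E4 → Incumbent plays Fight (best of 6, 12); Entrant gets 2.
Entrant's induced payoffs are 3, 15, 7, 2, so Entrant commits to E2. Subgame-perfect outcome: (Accommodate, E2) with payoffs (14, 15).
Under simultaneous play:
Incumbent's best replies: E1→Fight; E2→Accommodate; E3→Accommodate; E4→Fight.
Entrant's best replies: Accommodate→E2; Fight→E2.
The unique mutual best reply is (Accommodate, E2), giving (14, 15).
Incumbent earns 14 sequentially versus 14 at the Nash outcome: unchanged.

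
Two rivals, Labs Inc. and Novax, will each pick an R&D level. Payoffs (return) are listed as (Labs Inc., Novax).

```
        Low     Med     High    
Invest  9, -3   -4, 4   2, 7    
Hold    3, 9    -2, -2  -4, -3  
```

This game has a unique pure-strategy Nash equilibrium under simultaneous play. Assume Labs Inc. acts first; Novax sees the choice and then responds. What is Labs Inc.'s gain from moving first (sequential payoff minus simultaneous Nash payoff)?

Novax best-responds to each possible Labs Inc. move:
- Invest: Novax compares -3, 4, 7 and picks High; Labs Inc. would get 2.
- Hold: Novax compares 9, -2, -3 and picks Low; Labs Inc. would get 3.
Labs Inc.'s induced payoffs are 2, 3, so Labs Inc. commits to Hold. Subgame-perfect outcome: (Hold, Low) with payoffs (3, 9).
Under simultaneous play:
Labs Inc.'s best replies: Low→Invest; Med→Hold; High→Invest.
Novax's best replies: Invest→High; Hold→Low.
Only (Invest, High) has each player best-responding; Nash payoffs (2, 7).
Labs Inc.'s commitment gain: 3 − 2 = 1.

1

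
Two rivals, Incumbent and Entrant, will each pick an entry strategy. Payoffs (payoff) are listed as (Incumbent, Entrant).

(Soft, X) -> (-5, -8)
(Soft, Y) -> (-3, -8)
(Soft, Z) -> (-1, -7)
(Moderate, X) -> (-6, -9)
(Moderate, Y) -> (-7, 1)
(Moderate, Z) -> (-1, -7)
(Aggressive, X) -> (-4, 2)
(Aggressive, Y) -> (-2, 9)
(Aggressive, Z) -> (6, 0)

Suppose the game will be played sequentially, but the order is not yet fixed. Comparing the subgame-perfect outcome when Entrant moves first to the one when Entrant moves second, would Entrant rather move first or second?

first

If Incumbent leads: Entrant's best replies are Soft→Z, Moderate→Y, Aggressive→Y; Incumbent's induced payoffs -1, -7, -2; outcome (Soft, Z), payoffs (-1, -7).
If Entrant leads: Incumbent's best replies are X→Aggressive, Y→Aggressive, Z→Aggressive; Entrant's induced payoffs 2, 9, 0; outcome (Aggressive, Y), payoffs (-2, 9).
Entrant gets 9 moving first and -7 moving second, so Entrant prefers to move first.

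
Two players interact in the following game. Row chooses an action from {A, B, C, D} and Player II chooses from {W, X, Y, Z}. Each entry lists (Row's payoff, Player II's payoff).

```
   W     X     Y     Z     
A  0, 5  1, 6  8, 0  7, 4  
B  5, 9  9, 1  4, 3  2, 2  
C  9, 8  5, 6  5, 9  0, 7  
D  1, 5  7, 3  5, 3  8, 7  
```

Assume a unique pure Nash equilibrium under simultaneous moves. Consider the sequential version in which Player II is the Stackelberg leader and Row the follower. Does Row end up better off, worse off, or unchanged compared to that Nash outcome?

better off

Work backward from Row's decision.
- W: Row compares 0, 5, 9, 1 and picks C; Player II would get 8.
- X: Row compares 1, 9, 5, 7 and picks B; Player II would get 1.
- Y: Row compares 8, 4, 5, 5 and picks A; Player II would get 0.
- Z: Row compares 7, 2, 0, 8 and picks D; Player II would get 7.
Player II's induced payoffs are 8, 1, 0, 7, so Player II commits to W. Subgame-perfect outcome: (C, W) with payoffs (9, 8).
Now find the simultaneous Nash equilibrium.
Row's best replies: W→C; X→B; Y→A; Z→D.
Player II's best replies: A→X; B→W; C→Y; D→Z.
The unique mutual best reply is (D, Z), giving (8, 7).
Row earns 9 sequentially versus 8 at the Nash outcome: better off.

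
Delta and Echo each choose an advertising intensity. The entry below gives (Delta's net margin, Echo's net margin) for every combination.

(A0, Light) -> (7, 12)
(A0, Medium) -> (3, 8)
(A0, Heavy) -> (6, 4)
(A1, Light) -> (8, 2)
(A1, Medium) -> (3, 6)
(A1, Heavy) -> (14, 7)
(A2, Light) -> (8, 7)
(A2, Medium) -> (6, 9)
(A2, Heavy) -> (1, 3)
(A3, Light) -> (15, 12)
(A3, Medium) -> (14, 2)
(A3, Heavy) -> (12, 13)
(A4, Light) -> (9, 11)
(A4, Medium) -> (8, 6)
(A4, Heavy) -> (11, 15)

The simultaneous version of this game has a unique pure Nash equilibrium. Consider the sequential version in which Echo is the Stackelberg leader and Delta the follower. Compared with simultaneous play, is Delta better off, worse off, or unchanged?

better off

Solve by backward induction (Echo leads).
- Light: Delta compares 7, 8, 8, 15, 9 and picks A3; Echo would get 12.
- Medium: Delta compares 3, 3, 6, 14, 8 and picks A3; Echo would get 2.
- Heavy: Delta compares 6, 14, 1, 12, 11 and picks A1; Echo would get 7.
Among 12, 2, 7, the best is 12 at Light. Subgame-perfect outcome: (A3, Light) with payoffs (15, 12).
Under simultaneous play:
Delta's best replies: Light→A3; Medium→A3; Heavy→A1.
Echo's best replies: A0→Light; A1→Heavy; A2→Medium; A3→Heavy; A4→Heavy.
The unique mutual best reply is (A1, Heavy), giving (14, 7).
Delta earns 15 sequentially versus 14 at the Nash outcome: better off.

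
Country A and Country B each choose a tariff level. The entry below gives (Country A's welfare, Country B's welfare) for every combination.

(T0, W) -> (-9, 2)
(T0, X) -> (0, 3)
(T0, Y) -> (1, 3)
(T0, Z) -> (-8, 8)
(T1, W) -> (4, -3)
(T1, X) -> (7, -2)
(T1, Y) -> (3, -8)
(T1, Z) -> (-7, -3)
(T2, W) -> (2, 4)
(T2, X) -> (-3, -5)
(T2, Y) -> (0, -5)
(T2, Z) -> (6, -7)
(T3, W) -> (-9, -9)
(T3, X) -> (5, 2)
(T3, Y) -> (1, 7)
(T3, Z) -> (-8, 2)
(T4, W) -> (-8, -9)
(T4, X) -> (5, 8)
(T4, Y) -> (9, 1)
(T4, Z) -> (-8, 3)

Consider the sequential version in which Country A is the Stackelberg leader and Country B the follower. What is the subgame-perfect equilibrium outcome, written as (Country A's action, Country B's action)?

(T1, X)

Country B best-responds to each possible Country A move:
- T0 → Country B plays Z (best of 2, 3, 3, 8); Country A gets -8.
- T1 → Country B plays X (best of -3, -2, -8, -3); Country A gets 7.
- T2 → Country B plays W (best of 4, -5, -5, -7); Country A gets 2.
- T3 → Country B plays Y (best of -9, 2, 7, 2); Country A gets 1.
- T4 → Country B plays X (best of -9, 8, 1, 3); Country A gets 5.
Among -8, 7, 2, 1, 5, the best is 7 at T1. Subgame-perfect outcome: (T1, X) with payoffs (7, -2).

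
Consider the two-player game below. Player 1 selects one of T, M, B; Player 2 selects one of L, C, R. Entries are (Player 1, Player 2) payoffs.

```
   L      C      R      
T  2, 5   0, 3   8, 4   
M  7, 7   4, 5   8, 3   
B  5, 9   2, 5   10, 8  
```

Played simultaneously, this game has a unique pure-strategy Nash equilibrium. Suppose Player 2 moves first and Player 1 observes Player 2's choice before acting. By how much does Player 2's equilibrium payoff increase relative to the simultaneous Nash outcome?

1

Work backward from Player 1's decision.
- L: Player 1 compares 2, 7, 5 and picks M; Player 2 would get 7.
- C: Player 1 compares 0, 4, 2 and picks M; Player 2 would get 5.
- R: Player 1 compares 8, 8, 10 and picks B; Player 2 would get 8.
Player 2's induced payoffs are 7, 5, 8, so Player 2 commits to R. Subgame-perfect outcome: (B, R) with payoffs (10, 8).
For the simultaneous game, intersect best replies.
Player 1's best replies: L→M; C→M; R→B.
Player 2's best replies: T→L; M→L; B→L.
The unique mutual best reply is (M, L), giving (7, 7).
Player 2's commitment gain: 8 − 7 = 1.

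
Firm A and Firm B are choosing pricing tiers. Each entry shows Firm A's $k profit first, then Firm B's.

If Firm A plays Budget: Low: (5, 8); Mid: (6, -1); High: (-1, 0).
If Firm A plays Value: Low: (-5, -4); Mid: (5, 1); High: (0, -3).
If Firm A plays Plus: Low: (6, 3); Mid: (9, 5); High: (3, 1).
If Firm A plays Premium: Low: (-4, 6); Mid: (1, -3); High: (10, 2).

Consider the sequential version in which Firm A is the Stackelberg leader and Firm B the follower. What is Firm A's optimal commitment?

Plus

Firm B best-responds to each possible Firm A move:
- Budget: BR = Low, leader payoff 5.
- Value: BR = Mid, leader payoff 5.
- Plus: BR = Mid, leader payoff 9.
- Premium: BR = Low, leader payoff -4.
Firm A's induced payoffs are 5, 5, 9, -4, so Firm A commits to Plus. Subgame-perfect outcome: (Plus, Mid) with payoffs (9, 5).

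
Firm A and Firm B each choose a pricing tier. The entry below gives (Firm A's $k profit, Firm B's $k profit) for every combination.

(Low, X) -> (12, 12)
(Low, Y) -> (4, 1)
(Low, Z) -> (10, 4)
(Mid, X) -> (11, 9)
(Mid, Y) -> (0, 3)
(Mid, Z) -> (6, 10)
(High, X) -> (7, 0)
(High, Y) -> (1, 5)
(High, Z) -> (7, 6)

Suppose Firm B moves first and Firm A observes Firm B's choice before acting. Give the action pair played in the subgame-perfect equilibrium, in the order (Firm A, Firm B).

(Low, X)

Backward induction with Firm B moving first.
- X: BR = Low, leader payoff 12.
- Y: BR = Low, leader payoff 1.
- Z: BR = Low, leader payoff 4.
Maximizing over 12, 1, 4, Firm B chooses X. Subgame-perfect outcome: (Low, X) with payoffs (12, 12).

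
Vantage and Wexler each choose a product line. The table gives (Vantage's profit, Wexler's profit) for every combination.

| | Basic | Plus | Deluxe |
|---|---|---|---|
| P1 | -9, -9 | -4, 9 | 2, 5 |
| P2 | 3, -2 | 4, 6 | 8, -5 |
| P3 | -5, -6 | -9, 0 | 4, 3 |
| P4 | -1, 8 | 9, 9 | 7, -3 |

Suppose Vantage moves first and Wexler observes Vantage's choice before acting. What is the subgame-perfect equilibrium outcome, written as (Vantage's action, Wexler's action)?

Wexler best-responds to each possible Vantage move:
- P1 → Wexler plays Plus (best of -9, 9, 5); Vantage gets -4.
- P2 → Wexler plays Plus (best of -2, 6, -5); Vantage gets 4.
- P3 → Wexler plays Deluxe (best of -6, 0, 3); Vantage gets 4.
- P4 → Wexler plays Plus (best of 8, 9, -3); Vantage gets 9.
Among -4, 4, 4, 9, the best is 9 at P4. Subgame-perfect outcome: (P4, Plus) with payoffs (9, 9).

(P4, Plus)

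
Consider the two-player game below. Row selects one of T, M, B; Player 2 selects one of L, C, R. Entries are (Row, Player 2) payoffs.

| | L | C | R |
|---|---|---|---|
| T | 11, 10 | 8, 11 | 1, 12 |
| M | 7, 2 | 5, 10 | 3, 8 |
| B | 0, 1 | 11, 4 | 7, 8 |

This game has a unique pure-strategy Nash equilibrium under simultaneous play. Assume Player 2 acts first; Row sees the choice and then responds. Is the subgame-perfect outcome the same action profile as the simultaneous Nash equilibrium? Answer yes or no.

Backward induction with Player 2 moving first.
- L → Row plays T (best of 11, 7, 0); Player 2 gets 10.
- C → Row plays B (best of 8, 5, 11); Player 2 gets 4.
- R → Row plays B (best of 1, 3, 7); Player 2 gets 8.
Maximizing over 10, 4, 8, Player 2 chooses L. Subgame-perfect outcome: (T, L) with payoffs (11, 10).
For the simultaneous game, intersect best replies.
Row's best replies: L→T; C→B; R→B.
Player 2's best replies: T→R; M→C; B→R.
The unique mutual best reply is (B, R), giving (7, 8).
Sequential outcome (T, L) differs from the Nash profile (B, R).

no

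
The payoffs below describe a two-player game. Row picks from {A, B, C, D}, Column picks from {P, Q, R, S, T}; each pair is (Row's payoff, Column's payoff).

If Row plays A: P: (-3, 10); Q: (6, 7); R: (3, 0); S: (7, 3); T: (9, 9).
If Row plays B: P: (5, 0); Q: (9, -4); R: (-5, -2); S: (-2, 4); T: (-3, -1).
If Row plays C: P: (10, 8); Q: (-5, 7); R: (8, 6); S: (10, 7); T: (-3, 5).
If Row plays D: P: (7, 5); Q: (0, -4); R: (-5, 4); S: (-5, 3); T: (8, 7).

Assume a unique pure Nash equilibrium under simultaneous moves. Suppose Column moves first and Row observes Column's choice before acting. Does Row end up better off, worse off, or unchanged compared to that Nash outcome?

Backward induction with Column moving first.
- P → Row plays C (best of -3, 5, 10, 7); Column gets 8.
- Q → Row plays B (best of 6, 9, -5, 0); Column gets -4.
- R → Row plays C (best of 3, -5, 8, -5); Column gets 6.
- S → Row plays C (best of 7, -2, 10, -5); Column gets 7.
- T → Row plays A (best of 9, -3, -3, 8); Column gets 9.
Maximizing over 8, -4, 6, 7, 9, Column chooses T. Subgame-perfect outcome: (A, T) with payoffs (9, 9).
For the simultaneous game, intersect best replies.
Row's best replies: P→C; Q→B; R→C; S→C; T→A.
Column's best replies: A→P; B→S; C→P; D→T.
Only (C, P) has each player best-responding; Nash payoffs (10, 8).
Row earns 9 sequentially versus 10 at the Nash outcome: worse off.

worse off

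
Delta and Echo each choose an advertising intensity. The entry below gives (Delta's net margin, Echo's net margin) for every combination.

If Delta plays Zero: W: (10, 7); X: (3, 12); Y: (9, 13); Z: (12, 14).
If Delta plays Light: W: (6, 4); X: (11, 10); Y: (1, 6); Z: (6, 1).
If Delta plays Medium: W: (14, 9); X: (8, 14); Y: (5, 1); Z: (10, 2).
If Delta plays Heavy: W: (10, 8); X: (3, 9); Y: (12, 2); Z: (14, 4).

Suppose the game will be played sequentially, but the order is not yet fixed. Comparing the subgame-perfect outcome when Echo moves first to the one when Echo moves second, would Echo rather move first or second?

second

If Delta leads: Echo's best replies are Zero→Z, Light→X, Medium→X, Heavy→X; Delta's induced payoffs 12, 11, 8, 3; outcome (Zero, Z), payoffs (12, 14).
If Echo leads: Delta's best replies are W→Medium, X→Light, Y→Heavy, Z→Heavy; Echo's induced payoffs 9, 10, 2, 4; outcome (Light, X), payoffs (11, 10).
Echo gets 10 moving first and 14 moving second, so Echo prefers to move second.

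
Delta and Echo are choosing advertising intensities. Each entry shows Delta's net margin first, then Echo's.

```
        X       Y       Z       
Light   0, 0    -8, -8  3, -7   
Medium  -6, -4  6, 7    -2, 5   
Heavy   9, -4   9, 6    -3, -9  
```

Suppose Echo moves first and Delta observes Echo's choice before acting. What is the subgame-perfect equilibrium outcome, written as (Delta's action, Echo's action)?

Delta best-responds to each possible Echo move:
- X: Delta compares 0, -6, 9 and picks Heavy; Echo would get -4.
- Y: Delta compares -8, 6, 9 and picks Heavy; Echo would get 6.
- Z: Delta compares 3, -2, -3 and picks Light; Echo would get -7.
Among -4, 6, -7, the best is 6 at Y. Subgame-perfect outcome: (Heavy, Y) with payoffs (9, 6).

(Heavy, Y)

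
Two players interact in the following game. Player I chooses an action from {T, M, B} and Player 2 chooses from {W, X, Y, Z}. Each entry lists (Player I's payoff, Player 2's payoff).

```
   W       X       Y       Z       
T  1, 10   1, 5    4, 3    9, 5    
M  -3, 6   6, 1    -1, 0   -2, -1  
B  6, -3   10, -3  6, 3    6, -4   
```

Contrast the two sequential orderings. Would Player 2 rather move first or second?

first

If Player I leads: Player 2's best replies are T→W, M→W, B→Y; Player I's induced payoffs 1, -3, 6; outcome (B, Y), payoffs (6, 3).
If Player 2 leads: Player I's best replies are W→B, X→B, Y→B, Z→T; Player 2's induced payoffs -3, -3, 3, 5; outcome (T, Z), payoffs (9, 5).
Player 2 gets 5 moving first and 3 moving second, so Player 2 prefers to move first.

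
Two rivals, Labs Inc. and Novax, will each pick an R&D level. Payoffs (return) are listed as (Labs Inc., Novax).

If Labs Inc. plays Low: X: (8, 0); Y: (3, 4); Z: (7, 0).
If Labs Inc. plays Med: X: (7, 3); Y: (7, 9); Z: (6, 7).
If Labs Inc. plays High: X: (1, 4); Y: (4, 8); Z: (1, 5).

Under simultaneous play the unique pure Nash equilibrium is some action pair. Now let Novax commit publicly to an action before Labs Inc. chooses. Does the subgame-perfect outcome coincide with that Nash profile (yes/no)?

yes

Labs Inc. best-responds to each possible Novax move:
- X: BR = Low, leader payoff 0.
- Y: BR = Med, leader payoff 9.
- Z: BR = Low, leader payoff 0.
Maximizing over 0, 9, 0, Novax chooses Y. Subgame-perfect outcome: (Med, Y) with payoffs (7, 9).
Under simultaneous play:
Labs Inc.'s best replies: X→Low; Y→Med; Z→Low.
Novax's best replies: Low→Y; Med→Y; High→Y.
Only (Med, Y) has each player best-responding; Nash payoffs (7, 9).
Sequential outcome (Med, Y) coincides with the Nash profile (Med, Y).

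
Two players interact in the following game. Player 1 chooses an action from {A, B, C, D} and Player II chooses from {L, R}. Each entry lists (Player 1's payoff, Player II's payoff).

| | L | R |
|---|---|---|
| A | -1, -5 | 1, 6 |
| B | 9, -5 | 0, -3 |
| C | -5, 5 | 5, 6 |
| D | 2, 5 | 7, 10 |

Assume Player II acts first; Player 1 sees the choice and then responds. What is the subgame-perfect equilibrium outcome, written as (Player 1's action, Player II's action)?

(D, R)

Solve by backward induction (Player II leads).
- L → Player 1 plays B (best of -1, 9, -5, 2); Player II gets -5.
- R → Player 1 plays D (best of 1, 0, 5, 7); Player II gets 10.
Maximizing over -5, 10, Player II chooses R. Subgame-perfect outcome: (D, R) with payoffs (7, 10).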